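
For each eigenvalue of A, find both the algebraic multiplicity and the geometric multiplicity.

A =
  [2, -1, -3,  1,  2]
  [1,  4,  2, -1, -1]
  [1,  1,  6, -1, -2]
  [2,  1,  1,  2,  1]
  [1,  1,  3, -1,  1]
λ = 3: alg = 5, geom = 2

Step 1 — factor the characteristic polynomial to read off the algebraic multiplicities:
  χ_A(x) = (x - 3)^5

Step 2 — compute geometric multiplicities via the rank-nullity identity g(λ) = n − rank(A − λI):
  rank(A − (3)·I) = 3, so dim ker(A − (3)·I) = n − 3 = 2

Summary:
  λ = 3: algebraic multiplicity = 5, geometric multiplicity = 2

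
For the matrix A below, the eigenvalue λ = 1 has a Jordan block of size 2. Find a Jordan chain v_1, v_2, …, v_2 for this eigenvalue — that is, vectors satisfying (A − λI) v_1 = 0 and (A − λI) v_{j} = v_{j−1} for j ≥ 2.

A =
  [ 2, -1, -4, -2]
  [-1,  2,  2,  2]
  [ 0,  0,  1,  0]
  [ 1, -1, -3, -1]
A Jordan chain for λ = 1 of length 2:
v_1 = (1, -1, 0, 1)ᵀ
v_2 = (1, 0, 0, 0)ᵀ

Let N = A − (1)·I. We want v_2 with N^2 v_2 = 0 but N^1 v_2 ≠ 0; then v_{j-1} := N · v_j for j = 2, …, 2.

Pick v_2 = (1, 0, 0, 0)ᵀ.
Then v_1 = N · v_2 = (1, -1, 0, 1)ᵀ.

Sanity check: (A − (1)·I) v_1 = (0, 0, 0, 0)ᵀ = 0. ✓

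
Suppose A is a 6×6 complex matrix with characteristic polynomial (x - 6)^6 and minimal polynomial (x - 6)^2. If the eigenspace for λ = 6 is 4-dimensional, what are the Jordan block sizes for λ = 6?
Block sizes for λ = 6: [2, 2, 1, 1]

Step 1 — from the characteristic polynomial, algebraic multiplicity of λ = 6 is 6. From dim ker(A − (6)·I) = 4, there are exactly 4 Jordan blocks for λ = 6.
Step 2 — from the minimal polynomial, the factor (x − 6)^2 tells us the largest block for λ = 6 has size 2.
Step 3 — with total size 6, 4 blocks, and largest block 2, the block sizes (in nonincreasing order) are [2, 2, 1, 1].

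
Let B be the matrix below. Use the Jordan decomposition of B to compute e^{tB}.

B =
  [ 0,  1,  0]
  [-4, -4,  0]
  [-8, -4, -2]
e^{tB} =
  [2*t*exp(-2*t) + exp(-2*t), t*exp(-2*t), 0]
  [-4*t*exp(-2*t), -2*t*exp(-2*t) + exp(-2*t), 0]
  [-8*t*exp(-2*t), -4*t*exp(-2*t), exp(-2*t)]

Strategy: write B = P · J · P⁻¹ where J is a Jordan canonical form, so e^{tB} = P · e^{tJ} · P⁻¹, and e^{tJ} can be computed block-by-block.

B has Jordan form
J =
  [-2,  1,  0]
  [ 0, -2,  0]
  [ 0,  0, -2]
(up to reordering of blocks).

Per-block formulas:
  For a 2×2 Jordan block J_2(-2): exp(t · J_2(-2)) = e^(-2t)·(I + t·N), where N is the 2×2 nilpotent shift.
  For a 1×1 block at λ = -2: exp(t · [-2]) = [e^(-2t)].

After assembling e^{tJ} and conjugating by P, we get:

e^{tB} =
  [2*t*exp(-2*t) + exp(-2*t), t*exp(-2*t), 0]
  [-4*t*exp(-2*t), -2*t*exp(-2*t) + exp(-2*t), 0]
  [-8*t*exp(-2*t), -4*t*exp(-2*t), exp(-2*t)]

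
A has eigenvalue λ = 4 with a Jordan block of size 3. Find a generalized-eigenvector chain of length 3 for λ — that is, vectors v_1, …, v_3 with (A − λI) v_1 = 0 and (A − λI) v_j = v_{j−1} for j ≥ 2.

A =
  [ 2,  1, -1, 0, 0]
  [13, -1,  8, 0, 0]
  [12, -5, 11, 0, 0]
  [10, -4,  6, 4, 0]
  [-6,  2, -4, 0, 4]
A Jordan chain for λ = 4 of length 3:
v_1 = (5, 5, -5, 0, -10)ᵀ
v_2 = (-2, 13, 12, 10, -6)ᵀ
v_3 = (1, 0, 0, 0, 0)ᵀ

Let N = A − (4)·I. We want v_3 with N^3 v_3 = 0 but N^2 v_3 ≠ 0; then v_{j-1} := N · v_j for j = 3, …, 2.

Pick v_3 = (1, 0, 0, 0, 0)ᵀ.
Then v_2 = N · v_3 = (-2, 13, 12, 10, -6)ᵀ.
Then v_1 = N · v_2 = (5, 5, -5, 0, -10)ᵀ.

Sanity check: (A − (4)·I) v_1 = (0, 0, 0, 0, 0)ᵀ = 0. ✓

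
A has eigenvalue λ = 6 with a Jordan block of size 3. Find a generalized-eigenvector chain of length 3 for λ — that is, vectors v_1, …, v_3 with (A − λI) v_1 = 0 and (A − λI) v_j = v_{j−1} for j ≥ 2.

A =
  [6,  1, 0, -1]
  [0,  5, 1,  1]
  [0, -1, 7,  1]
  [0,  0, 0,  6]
A Jordan chain for λ = 6 of length 3:
v_1 = (-1, 0, 0, 0)ᵀ
v_2 = (1, -1, -1, 0)ᵀ
v_3 = (0, 1, 0, 0)ᵀ

Let N = A − (6)·I. We want v_3 with N^3 v_3 = 0 but N^2 v_3 ≠ 0; then v_{j-1} := N · v_j for j = 3, …, 2.

Pick v_3 = (0, 1, 0, 0)ᵀ.
Then v_2 = N · v_3 = (1, -1, -1, 0)ᵀ.
Then v_1 = N · v_2 = (-1, 0, 0, 0)ᵀ.

Sanity check: (A − (6)·I) v_1 = (0, 0, 0, 0)ᵀ = 0. ✓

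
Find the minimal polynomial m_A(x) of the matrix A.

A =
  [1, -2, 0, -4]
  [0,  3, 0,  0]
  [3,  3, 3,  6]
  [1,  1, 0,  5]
x^2 - 6*x + 9

The characteristic polynomial is χ_A(x) = (x - 3)^4, so the eigenvalues are known. The minimal polynomial is
  m_A(x) = Π_λ (x − λ)^{k_λ}
where k_λ is the size of the *largest* Jordan block for λ (equivalently, the smallest k with (A − λI)^k v = 0 for every generalised eigenvector v of λ).

  λ = 3: largest Jordan block has size 2, contributing (x − 3)^2

So m_A(x) = (x - 3)^2 = x^2 - 6*x + 9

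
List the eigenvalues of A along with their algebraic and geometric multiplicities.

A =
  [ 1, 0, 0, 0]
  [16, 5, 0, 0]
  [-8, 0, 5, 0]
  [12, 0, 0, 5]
λ = 1: alg = 1, geom = 1; λ = 5: alg = 3, geom = 3

Step 1 — factor the characteristic polynomial to read off the algebraic multiplicities:
  χ_A(x) = (x - 5)^3*(x - 1)

Step 2 — compute geometric multiplicities via the rank-nullity identity g(λ) = n − rank(A − λI):
  rank(A − (1)·I) = 3, so dim ker(A − (1)·I) = n − 3 = 1
  rank(A − (5)·I) = 1, so dim ker(A − (5)·I) = n − 1 = 3

Summary:
  λ = 1: algebraic multiplicity = 1, geometric multiplicity = 1
  λ = 5: algebraic multiplicity = 3, geometric multiplicity = 3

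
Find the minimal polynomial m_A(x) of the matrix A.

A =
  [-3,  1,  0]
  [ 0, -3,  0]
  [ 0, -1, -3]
x^2 + 6*x + 9

The characteristic polynomial is χ_A(x) = (x + 3)^3, so the eigenvalues are known. The minimal polynomial is
  m_A(x) = Π_λ (x − λ)^{k_λ}
where k_λ is the size of the *largest* Jordan block for λ (equivalently, the smallest k with (A − λI)^k v = 0 for every generalised eigenvector v of λ).

  λ = -3: largest Jordan block has size 2, contributing (x + 3)^2

So m_A(x) = (x + 3)^2 = x^2 + 6*x + 9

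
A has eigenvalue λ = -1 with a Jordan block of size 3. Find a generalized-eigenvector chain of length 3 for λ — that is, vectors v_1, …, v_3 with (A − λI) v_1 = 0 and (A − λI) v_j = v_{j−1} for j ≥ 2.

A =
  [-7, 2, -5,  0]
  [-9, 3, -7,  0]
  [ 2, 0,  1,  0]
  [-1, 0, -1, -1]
A Jordan chain for λ = -1 of length 3:
v_1 = (8, 4, -8, 4)ᵀ
v_2 = (-6, -9, 2, -1)ᵀ
v_3 = (1, 0, 0, 0)ᵀ

Let N = A − (-1)·I. We want v_3 with N^3 v_3 = 0 but N^2 v_3 ≠ 0; then v_{j-1} := N · v_j for j = 3, …, 2.

Pick v_3 = (1, 0, 0, 0)ᵀ.
Then v_2 = N · v_3 = (-6, -9, 2, -1)ᵀ.
Then v_1 = N · v_2 = (8, 4, -8, 4)ᵀ.

Sanity check: (A − (-1)·I) v_1 = (0, 0, 0, 0)ᵀ = 0. ✓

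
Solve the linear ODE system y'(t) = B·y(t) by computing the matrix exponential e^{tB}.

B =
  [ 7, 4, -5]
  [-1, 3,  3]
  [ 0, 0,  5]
e^{tB} =
  [2*t*exp(5*t) + exp(5*t), 4*t*exp(5*t), t^2*exp(5*t) - 5*t*exp(5*t)]
  [-t*exp(5*t), -2*t*exp(5*t) + exp(5*t), -t^2*exp(5*t)/2 + 3*t*exp(5*t)]
  [0, 0, exp(5*t)]

Strategy: write B = P · J · P⁻¹ where J is a Jordan canonical form, so e^{tB} = P · e^{tJ} · P⁻¹, and e^{tJ} can be computed block-by-block.

B has Jordan form
J =
  [5, 1, 0]
  [0, 5, 1]
  [0, 0, 5]
(up to reordering of blocks).

Per-block formulas:
  For a 3×3 Jordan block J_3(5): exp(t · J_3(5)) = e^(5t)·(I + t·N + (t^2/2)·N^2), where N is the 3×3 nilpotent shift.

After assembling e^{tJ} and conjugating by P, we get:

e^{tB} =
  [2*t*exp(5*t) + exp(5*t), 4*t*exp(5*t), t^2*exp(5*t) - 5*t*exp(5*t)]
  [-t*exp(5*t), -2*t*exp(5*t) + exp(5*t), -t^2*exp(5*t)/2 + 3*t*exp(5*t)]
  [0, 0, exp(5*t)]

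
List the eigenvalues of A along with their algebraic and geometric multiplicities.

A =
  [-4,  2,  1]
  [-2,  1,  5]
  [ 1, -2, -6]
λ = -3: alg = 3, geom = 1

Step 1 — factor the characteristic polynomial to read off the algebraic multiplicities:
  χ_A(x) = (x + 3)^3

Step 2 — compute geometric multiplicities via the rank-nullity identity g(λ) = n − rank(A − λI):
  rank(A − (-3)·I) = 2, so dim ker(A − (-3)·I) = n − 2 = 1

Summary:
  λ = -3: algebraic multiplicity = 3, geometric multiplicity = 1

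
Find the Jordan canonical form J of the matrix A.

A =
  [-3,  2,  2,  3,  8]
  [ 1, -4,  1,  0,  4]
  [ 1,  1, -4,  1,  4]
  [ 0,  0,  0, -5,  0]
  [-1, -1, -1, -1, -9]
J_2(-5) ⊕ J_2(-5) ⊕ J_1(-5)

The characteristic polynomial is
  det(x·I − A) = x^5 + 25*x^4 + 250*x^3 + 1250*x^2 + 3125*x + 3125 = (x + 5)^5

Eigenvalues and multiplicities (the geometric multiplicity of λ is n − rank(A − λI), which equals the number of Jordan blocks for λ):
  λ = -5: algebraic multiplicity = 5, geometric multiplicity = 3

Determining the block sizes for each eigenvalue:
  λ = -5: with am = 5 and gm = 3, the partition is not yet determined (e.g. several partitions of 5 into 3 parts exist). Let N = A − (-5)·I. Computing rank(N^1) = 2, rank(N^2) = 0; the number of blocks of size ≥ j is rank(N^{j−1}) − rank(N^j), giving [3, 2]. So we have 2 block(s) of size 2, 1 block(s) of size 1 → block sizes [2, 2, 1]

Assembling the blocks gives a Jordan form
J =
  [-5,  1,  0,  0,  0]
  [ 0, -5,  0,  0,  0]
  [ 0,  0, -5,  1,  0]
  [ 0,  0,  0, -5,  0]
  [ 0,  0,  0,  0, -5]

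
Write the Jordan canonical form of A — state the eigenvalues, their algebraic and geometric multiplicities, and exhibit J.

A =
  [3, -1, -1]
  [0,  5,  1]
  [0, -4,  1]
J_3(3)

The characteristic polynomial is
  det(x·I − A) = x^3 - 9*x^2 + 27*x - 27 = (x - 3)^3

Eigenvalues and multiplicities (the geometric multiplicity of λ is n − rank(A − λI), which equals the number of Jordan blocks for λ):
  λ = 3: algebraic multiplicity = 3, geometric multiplicity = 1

Determining the block sizes for each eigenvalue:
  λ = 3: one block (gm = 1), so the single block has size am = 3 → block sizes [3]

Assembling the blocks gives a Jordan form
J =
  [3, 1, 0]
  [0, 3, 1]
  [0, 0, 3]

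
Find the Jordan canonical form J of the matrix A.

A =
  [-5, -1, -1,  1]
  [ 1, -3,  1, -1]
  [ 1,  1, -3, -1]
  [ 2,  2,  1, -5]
J_3(-4) ⊕ J_1(-4)

The characteristic polynomial is
  det(x·I − A) = x^4 + 16*x^3 + 96*x^2 + 256*x + 256 = (x + 4)^4

Eigenvalues and multiplicities (the geometric multiplicity of λ is n − rank(A − λI), which equals the number of Jordan blocks for λ):
  λ = -4: algebraic multiplicity = 4, geometric multiplicity = 2

Determining the block sizes for each eigenvalue:
  λ = -4: with am = 4 and gm = 2, the partition is not yet determined (e.g. several partitions of 4 into 2 parts exist). Let N = A − (-4)·I. Computing rank(N^1) = 2, rank(N^2) = 1, rank(N^3) = 0; the number of blocks of size ≥ j is rank(N^{j−1}) − rank(N^j), giving [2, 1, 1]. So we have 1 block(s) of size 3, 1 block(s) of size 1 → block sizes [3, 1]

Assembling the blocks gives a Jordan form
J =
  [-4,  1,  0,  0]
  [ 0, -4,  1,  0]
  [ 0,  0, -4,  0]
  [ 0,  0,  0, -4]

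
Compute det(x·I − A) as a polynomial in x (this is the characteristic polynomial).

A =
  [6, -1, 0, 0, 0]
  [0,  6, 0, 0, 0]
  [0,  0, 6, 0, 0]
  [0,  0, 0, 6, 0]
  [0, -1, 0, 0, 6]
x^5 - 30*x^4 + 360*x^3 - 2160*x^2 + 6480*x - 7776

Expanding det(x·I − A) (e.g. by cofactor expansion or by noting that A is similar to its Jordan form J, which has the same characteristic polynomial as A) gives
  χ_A(x) = x^5 - 30*x^4 + 360*x^3 - 2160*x^2 + 6480*x - 7776
which factors as (x - 6)^5. The eigenvalues (with algebraic multiplicities) are λ = 6 with multiplicity 5.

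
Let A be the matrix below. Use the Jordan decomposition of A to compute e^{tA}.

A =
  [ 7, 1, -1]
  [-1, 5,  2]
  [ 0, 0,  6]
e^{tA} =
  [t*exp(6*t) + exp(6*t), t*exp(6*t), t^2*exp(6*t)/2 - t*exp(6*t)]
  [-t*exp(6*t), -t*exp(6*t) + exp(6*t), -t^2*exp(6*t)/2 + 2*t*exp(6*t)]
  [0, 0, exp(6*t)]

Strategy: write A = P · J · P⁻¹ where J is a Jordan canonical form, so e^{tA} = P · e^{tJ} · P⁻¹, and e^{tJ} can be computed block-by-block.

A has Jordan form
J =
  [6, 1, 0]
  [0, 6, 1]
  [0, 0, 6]
(up to reordering of blocks).

Per-block formulas:
  For a 3×3 Jordan block J_3(6): exp(t · J_3(6)) = e^(6t)·(I + t·N + (t^2/2)·N^2), where N is the 3×3 nilpotent shift.

After assembling e^{tJ} and conjugating by P, we get:

e^{tA} =
  [t*exp(6*t) + exp(6*t), t*exp(6*t), t^2*exp(6*t)/2 - t*exp(6*t)]
  [-t*exp(6*t), -t*exp(6*t) + exp(6*t), -t^2*exp(6*t)/2 + 2*t*exp(6*t)]
  [0, 0, exp(6*t)]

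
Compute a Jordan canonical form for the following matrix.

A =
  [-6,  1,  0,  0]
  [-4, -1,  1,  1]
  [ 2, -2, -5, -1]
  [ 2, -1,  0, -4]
J_3(-4) ⊕ J_1(-4)

The characteristic polynomial is
  det(x·I − A) = x^4 + 16*x^3 + 96*x^2 + 256*x + 256 = (x + 4)^4

Eigenvalues and multiplicities (the geometric multiplicity of λ is n − rank(A − λI), which equals the number of Jordan blocks for λ):
  λ = -4: algebraic multiplicity = 4, geometric multiplicity = 2

Determining the block sizes for each eigenvalue:
  λ = -4: with am = 4 and gm = 2, the partition is not yet determined (e.g. several partitions of 4 into 2 parts exist). Let N = A − (-4)·I. Computing rank(N^1) = 2, rank(N^2) = 1, rank(N^3) = 0; the number of blocks of size ≥ j is rank(N^{j−1}) − rank(N^j), giving [2, 1, 1]. So we have 1 block(s) of size 3, 1 block(s) of size 1 → block sizes [3, 1]

Assembling the blocks gives a Jordan form
J =
  [-4,  1,  0,  0]
  [ 0, -4,  1,  0]
  [ 0,  0, -4,  0]
  [ 0,  0,  0, -4]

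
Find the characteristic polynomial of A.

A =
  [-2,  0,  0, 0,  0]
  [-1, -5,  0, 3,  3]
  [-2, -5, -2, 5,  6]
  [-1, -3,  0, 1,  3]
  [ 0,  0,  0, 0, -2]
x^5 + 10*x^4 + 40*x^3 + 80*x^2 + 80*x + 32

Expanding det(x·I − A) (e.g. by cofactor expansion or by noting that A is similar to its Jordan form J, which has the same characteristic polynomial as A) gives
  χ_A(x) = x^5 + 10*x^4 + 40*x^3 + 80*x^2 + 80*x + 32
which factors as (x + 2)^5. The eigenvalues (with algebraic multiplicities) are λ = -2 with multiplicity 5.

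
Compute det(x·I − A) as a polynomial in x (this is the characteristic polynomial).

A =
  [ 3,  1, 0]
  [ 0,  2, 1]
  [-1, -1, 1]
x^3 - 6*x^2 + 12*x - 8

Expanding det(x·I − A) (e.g. by cofactor expansion or by noting that A is similar to its Jordan form J, which has the same characteristic polynomial as A) gives
  χ_A(x) = x^3 - 6*x^2 + 12*x - 8
which factors as (x - 2)^3. The eigenvalues (with algebraic multiplicities) are λ = 2 with multiplicity 3.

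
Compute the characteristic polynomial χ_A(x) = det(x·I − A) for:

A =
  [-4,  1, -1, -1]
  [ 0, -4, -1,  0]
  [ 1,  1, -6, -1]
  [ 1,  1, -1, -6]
x^4 + 20*x^3 + 150*x^2 + 500*x + 625

Expanding det(x·I − A) (e.g. by cofactor expansion or by noting that A is similar to its Jordan form J, which has the same characteristic polynomial as A) gives
  χ_A(x) = x^4 + 20*x^3 + 150*x^2 + 500*x + 625
which factors as (x + 5)^4. The eigenvalues (with algebraic multiplicities) are λ = -5 with multiplicity 4.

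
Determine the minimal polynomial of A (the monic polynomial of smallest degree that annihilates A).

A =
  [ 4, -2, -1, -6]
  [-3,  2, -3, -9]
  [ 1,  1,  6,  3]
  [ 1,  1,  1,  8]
x^3 - 15*x^2 + 75*x - 125

The characteristic polynomial is χ_A(x) = (x - 5)^4, so the eigenvalues are known. The minimal polynomial is
  m_A(x) = Π_λ (x − λ)^{k_λ}
where k_λ is the size of the *largest* Jordan block for λ (equivalently, the smallest k with (A − λI)^k v = 0 for every generalised eigenvector v of λ).

  λ = 5: largest Jordan block has size 3, contributing (x − 5)^3

So m_A(x) = (x - 5)^3 = x^3 - 15*x^2 + 75*x - 125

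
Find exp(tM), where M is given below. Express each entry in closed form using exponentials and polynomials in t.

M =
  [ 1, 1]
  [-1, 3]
e^{tM} =
  [-t*exp(2*t) + exp(2*t), t*exp(2*t)]
  [-t*exp(2*t), t*exp(2*t) + exp(2*t)]

Strategy: write M = P · J · P⁻¹ where J is a Jordan canonical form, so e^{tM} = P · e^{tJ} · P⁻¹, and e^{tJ} can be computed block-by-block.

M has Jordan form
J =
  [2, 1]
  [0, 2]
(up to reordering of blocks).

Per-block formulas:
  For a 2×2 Jordan block J_2(2): exp(t · J_2(2)) = e^(2t)·(I + t·N), where N is the 2×2 nilpotent shift.

After assembling e^{tJ} and conjugating by P, we get:

e^{tM} =
  [-t*exp(2*t) + exp(2*t), t*exp(2*t)]
  [-t*exp(2*t), t*exp(2*t) + exp(2*t)]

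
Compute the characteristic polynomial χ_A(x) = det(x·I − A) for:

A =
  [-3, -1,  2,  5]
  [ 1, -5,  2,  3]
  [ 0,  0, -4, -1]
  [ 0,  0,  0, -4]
x^4 + 16*x^3 + 96*x^2 + 256*x + 256

Expanding det(x·I − A) (e.g. by cofactor expansion or by noting that A is similar to its Jordan form J, which has the same characteristic polynomial as A) gives
  χ_A(x) = x^4 + 16*x^3 + 96*x^2 + 256*x + 256
which factors as (x + 4)^4. The eigenvalues (with algebraic multiplicities) are λ = -4 with multiplicity 4.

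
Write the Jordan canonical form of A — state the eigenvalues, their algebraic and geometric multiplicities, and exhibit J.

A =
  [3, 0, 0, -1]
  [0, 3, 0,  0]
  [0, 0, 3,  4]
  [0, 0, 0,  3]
J_2(3) ⊕ J_1(3) ⊕ J_1(3)

The characteristic polynomial is
  det(x·I − A) = x^4 - 12*x^3 + 54*x^2 - 108*x + 81 = (x - 3)^4

Eigenvalues and multiplicities (the geometric multiplicity of λ is n − rank(A − λI), which equals the number of Jordan blocks for λ):
  λ = 3: algebraic multiplicity = 4, geometric multiplicity = 3

Determining the block sizes for each eigenvalue:
  λ = 3: 3 blocks summing to 4 forces exactly one block of size 2 and the rest size 1 → block sizes [2, 1, 1]

Assembling the blocks gives a Jordan form
J =
  [3, 1, 0, 0]
  [0, 3, 0, 0]
  [0, 0, 3, 0]
  [0, 0, 0, 3]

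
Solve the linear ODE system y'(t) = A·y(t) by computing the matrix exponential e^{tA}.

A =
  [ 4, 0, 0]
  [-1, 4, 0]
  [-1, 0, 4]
e^{tA} =
  [exp(4*t), 0, 0]
  [-t*exp(4*t), exp(4*t), 0]
  [-t*exp(4*t), 0, exp(4*t)]

Strategy: write A = P · J · P⁻¹ where J is a Jordan canonical form, so e^{tA} = P · e^{tJ} · P⁻¹, and e^{tJ} can be computed block-by-block.

A has Jordan form
J =
  [4, 1, 0]
  [0, 4, 0]
  [0, 0, 4]
(up to reordering of blocks).

Per-block formulas:
  For a 2×2 Jordan block J_2(4): exp(t · J_2(4)) = e^(4t)·(I + t·N), where N is the 2×2 nilpotent shift.
  For a 1×1 block at λ = 4: exp(t · [4]) = [e^(4t)].

After assembling e^{tJ} and conjugating by P, we get:

e^{tA} =
  [exp(4*t), 0, 0]
  [-t*exp(4*t), exp(4*t), 0]
  [-t*exp(4*t), 0, exp(4*t)]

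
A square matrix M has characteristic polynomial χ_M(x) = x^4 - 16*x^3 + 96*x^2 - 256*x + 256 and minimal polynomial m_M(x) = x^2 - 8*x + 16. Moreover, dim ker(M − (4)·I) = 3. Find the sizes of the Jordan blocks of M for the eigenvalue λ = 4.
Block sizes for λ = 4: [2, 1, 1]

Step 1 — from the characteristic polynomial, algebraic multiplicity of λ = 4 is 4. From dim ker(M − (4)·I) = 3, there are exactly 3 Jordan blocks for λ = 4.
Step 2 — from the minimal polynomial, the factor (x − 4)^2 tells us the largest block for λ = 4 has size 2.
Step 3 — with total size 4, 3 blocks, and largest block 2, the block sizes (in nonincreasing order) are [2, 1, 1].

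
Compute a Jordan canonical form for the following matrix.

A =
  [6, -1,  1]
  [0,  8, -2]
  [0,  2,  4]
J_2(6) ⊕ J_1(6)

The characteristic polynomial is
  det(x·I − A) = x^3 - 18*x^2 + 108*x - 216 = (x - 6)^3

Eigenvalues and multiplicities (the geometric multiplicity of λ is n − rank(A − λI), which equals the number of Jordan blocks for λ):
  λ = 6: algebraic multiplicity = 3, geometric multiplicity = 2

Determining the block sizes for each eigenvalue:
  λ = 6: 2 blocks summing to 3 forces exactly one block of size 2 and the rest size 1 → block sizes [2, 1]

Assembling the blocks gives a Jordan form
J =
  [6, 1, 0]
  [0, 6, 0]
  [0, 0, 6]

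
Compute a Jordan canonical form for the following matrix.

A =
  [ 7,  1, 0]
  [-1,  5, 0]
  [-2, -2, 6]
J_2(6) ⊕ J_1(6)

The characteristic polynomial is
  det(x·I − A) = x^3 - 18*x^2 + 108*x - 216 = (x - 6)^3

Eigenvalues and multiplicities (the geometric multiplicity of λ is n − rank(A − λI), which equals the number of Jordan blocks for λ):
  λ = 6: algebraic multiplicity = 3, geometric multiplicity = 2

Determining the block sizes for each eigenvalue:
  λ = 6: 2 blocks summing to 3 forces exactly one block of size 2 and the rest size 1 → block sizes [2, 1]

Assembling the blocks gives a Jordan form
J =
  [6, 1, 0]
  [0, 6, 0]
  [0, 0, 6]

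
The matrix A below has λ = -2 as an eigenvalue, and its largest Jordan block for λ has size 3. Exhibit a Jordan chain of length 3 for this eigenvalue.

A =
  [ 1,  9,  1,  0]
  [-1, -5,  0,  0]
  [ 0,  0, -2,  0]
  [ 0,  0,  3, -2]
A Jordan chain for λ = -2 of length 3:
v_1 = (3, -1, 0, 0)ᵀ
v_2 = (1, 0, 0, 3)ᵀ
v_3 = (0, 0, 1, 0)ᵀ

Let N = A − (-2)·I. We want v_3 with N^3 v_3 = 0 but N^2 v_3 ≠ 0; then v_{j-1} := N · v_j for j = 3, …, 2.

Pick v_3 = (0, 0, 1, 0)ᵀ.
Then v_2 = N · v_3 = (1, 0, 0, 3)ᵀ.
Then v_1 = N · v_2 = (3, -1, 0, 0)ᵀ.

Sanity check: (A − (-2)·I) v_1 = (0, 0, 0, 0)ᵀ = 0. ✓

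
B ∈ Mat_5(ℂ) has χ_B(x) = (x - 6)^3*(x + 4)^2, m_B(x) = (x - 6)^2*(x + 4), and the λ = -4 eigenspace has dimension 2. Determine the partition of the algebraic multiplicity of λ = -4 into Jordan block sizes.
Block sizes for λ = -4: [1, 1]

Step 1 — from the characteristic polynomial, algebraic multiplicity of λ = -4 is 2. From dim ker(B − (-4)·I) = 2, there are exactly 2 Jordan blocks for λ = -4.
Step 2 — from the minimal polynomial, the factor (x + 4) tells us the largest block for λ = -4 has size 1.
Step 3 — with total size 2, 2 blocks, and largest block 1, the block sizes (in nonincreasing order) are [1, 1].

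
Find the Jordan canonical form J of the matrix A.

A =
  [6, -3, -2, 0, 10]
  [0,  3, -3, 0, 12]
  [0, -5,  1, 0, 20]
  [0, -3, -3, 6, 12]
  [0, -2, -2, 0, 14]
J_3(6) ⊕ J_1(6) ⊕ J_1(6)

The characteristic polynomial is
  det(x·I − A) = x^5 - 30*x^4 + 360*x^3 - 2160*x^2 + 6480*x - 7776 = (x - 6)^5

Eigenvalues and multiplicities (the geometric multiplicity of λ is n − rank(A − λI), which equals the number of Jordan blocks for λ):
  λ = 6: algebraic multiplicity = 5, geometric multiplicity = 3

Determining the block sizes for each eigenvalue:
  λ = 6: with am = 5 and gm = 3, the partition is not yet determined (e.g. several partitions of 5 into 3 parts exist). Let N = A − (6)·I. Computing rank(N^1) = 2, rank(N^2) = 1, rank(N^3) = 0; the number of blocks of size ≥ j is rank(N^{j−1}) − rank(N^j), giving [3, 1, 1]. So we have 1 block(s) of size 3, 2 block(s) of size 1 → block sizes [3, 1, 1]

Assembling the blocks gives a Jordan form
J =
  [6, 1, 0, 0, 0]
  [0, 6, 1, 0, 0]
  [0, 0, 6, 0, 0]
  [0, 0, 0, 6, 0]
  [0, 0, 0, 0, 6]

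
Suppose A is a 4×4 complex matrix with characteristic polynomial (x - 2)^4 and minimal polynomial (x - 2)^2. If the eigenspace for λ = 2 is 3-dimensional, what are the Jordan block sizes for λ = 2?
Block sizes for λ = 2: [2, 1, 1]

Step 1 — from the characteristic polynomial, algebraic multiplicity of λ = 2 is 4. From dim ker(A − (2)·I) = 3, there are exactly 3 Jordan blocks for λ = 2.
Step 2 — from the minimal polynomial, the factor (x − 2)^2 tells us the largest block for λ = 2 has size 2.
Step 3 — with total size 4, 3 blocks, and largest block 2, the block sizes (in nonincreasing order) are [2, 1, 1].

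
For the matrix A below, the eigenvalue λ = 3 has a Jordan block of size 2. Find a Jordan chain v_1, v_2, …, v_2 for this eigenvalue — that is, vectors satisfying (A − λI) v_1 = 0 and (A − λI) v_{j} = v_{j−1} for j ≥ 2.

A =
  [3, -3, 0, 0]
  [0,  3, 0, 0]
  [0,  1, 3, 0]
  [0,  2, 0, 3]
A Jordan chain for λ = 3 of length 2:
v_1 = (-3, 0, 1, 2)ᵀ
v_2 = (0, 1, 0, 0)ᵀ

Let N = A − (3)·I. We want v_2 with N^2 v_2 = 0 but N^1 v_2 ≠ 0; then v_{j-1} := N · v_j for j = 2, …, 2.

Pick v_2 = (0, 1, 0, 0)ᵀ.
Then v_1 = N · v_2 = (-3, 0, 1, 2)ᵀ.

Sanity check: (A − (3)·I) v_1 = (0, 0, 0, 0)ᵀ = 0. ✓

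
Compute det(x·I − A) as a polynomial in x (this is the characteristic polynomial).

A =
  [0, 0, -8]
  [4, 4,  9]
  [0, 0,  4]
x^3 - 8*x^2 + 16*x

Expanding det(x·I − A) (e.g. by cofactor expansion or by noting that A is similar to its Jordan form J, which has the same characteristic polynomial as A) gives
  χ_A(x) = x^3 - 8*x^2 + 16*x
which factors as x*(x - 4)^2. The eigenvalues (with algebraic multiplicities) are λ = 0 with multiplicity 1, λ = 4 with multiplicity 2.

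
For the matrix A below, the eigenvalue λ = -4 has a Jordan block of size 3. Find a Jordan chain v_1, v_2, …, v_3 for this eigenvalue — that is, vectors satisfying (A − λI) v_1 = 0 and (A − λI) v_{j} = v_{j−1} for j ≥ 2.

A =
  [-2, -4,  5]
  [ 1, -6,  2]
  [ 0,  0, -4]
A Jordan chain for λ = -4 of length 3:
v_1 = (2, 1, 0)ᵀ
v_2 = (5, 2, 0)ᵀ
v_3 = (0, 0, 1)ᵀ

Let N = A − (-4)·I. We want v_3 with N^3 v_3 = 0 but N^2 v_3 ≠ 0; then v_{j-1} := N · v_j for j = 3, …, 2.

Pick v_3 = (0, 0, 1)ᵀ.
Then v_2 = N · v_3 = (5, 2, 0)ᵀ.
Then v_1 = N · v_2 = (2, 1, 0)ᵀ.

Sanity check: (A − (-4)·I) v_1 = (0, 0, 0)ᵀ = 0. ✓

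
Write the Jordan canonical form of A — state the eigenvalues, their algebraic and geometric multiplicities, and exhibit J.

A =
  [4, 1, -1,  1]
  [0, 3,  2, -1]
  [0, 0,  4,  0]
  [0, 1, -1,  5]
J_3(4) ⊕ J_1(4)

The characteristic polynomial is
  det(x·I − A) = x^4 - 16*x^3 + 96*x^2 - 256*x + 256 = (x - 4)^4

Eigenvalues and multiplicities (the geometric multiplicity of λ is n − rank(A − λI), which equals the number of Jordan blocks for λ):
  λ = 4: algebraic multiplicity = 4, geometric multiplicity = 2

Determining the block sizes for each eigenvalue:
  λ = 4: with am = 4 and gm = 2, the partition is not yet determined (e.g. several partitions of 4 into 2 parts exist). Let N = A − (4)·I. Computing rank(N^1) = 2, rank(N^2) = 1, rank(N^3) = 0; the number of blocks of size ≥ j is rank(N^{j−1}) − rank(N^j), giving [2, 1, 1]. So we have 1 block(s) of size 3, 1 block(s) of size 1 → block sizes [3, 1]

Assembling the blocks gives a Jordan form
J =
  [4, 1, 0, 0]
  [0, 4, 1, 0]
  [0, 0, 4, 0]
  [0, 0, 0, 4]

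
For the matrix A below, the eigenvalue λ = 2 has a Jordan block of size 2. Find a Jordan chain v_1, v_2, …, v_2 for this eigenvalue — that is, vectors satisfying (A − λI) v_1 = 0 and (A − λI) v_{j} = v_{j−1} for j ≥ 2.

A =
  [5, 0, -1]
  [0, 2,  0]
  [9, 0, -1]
A Jordan chain for λ = 2 of length 2:
v_1 = (3, 0, 9)ᵀ
v_2 = (1, 0, 0)ᵀ

Let N = A − (2)·I. We want v_2 with N^2 v_2 = 0 but N^1 v_2 ≠ 0; then v_{j-1} := N · v_j for j = 2, …, 2.

Pick v_2 = (1, 0, 0)ᵀ.
Then v_1 = N · v_2 = (3, 0, 9)ᵀ.

Sanity check: (A − (2)·I) v_1 = (0, 0, 0)ᵀ = 0. ✓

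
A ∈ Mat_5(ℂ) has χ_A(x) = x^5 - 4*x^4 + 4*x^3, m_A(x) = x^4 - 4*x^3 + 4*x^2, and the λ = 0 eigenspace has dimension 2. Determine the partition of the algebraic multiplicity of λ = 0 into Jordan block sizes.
Block sizes for λ = 0: [2, 1]

Step 1 — from the characteristic polynomial, algebraic multiplicity of λ = 0 is 3. From dim ker(A − (0)·I) = 2, there are exactly 2 Jordan blocks for λ = 0.
Step 2 — from the minimal polynomial, the factor (x − 0)^2 tells us the largest block for λ = 0 has size 2.
Step 3 — with total size 3, 2 blocks, and largest block 2, the block sizes (in nonincreasing order) are [2, 1].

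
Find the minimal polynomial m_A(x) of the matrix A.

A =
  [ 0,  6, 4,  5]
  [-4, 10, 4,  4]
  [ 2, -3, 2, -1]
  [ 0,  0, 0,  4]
x^2 - 8*x + 16

The characteristic polynomial is χ_A(x) = (x - 4)^4, so the eigenvalues are known. The minimal polynomial is
  m_A(x) = Π_λ (x − λ)^{k_λ}
where k_λ is the size of the *largest* Jordan block for λ (equivalently, the smallest k with (A − λI)^k v = 0 for every generalised eigenvector v of λ).

  λ = 4: largest Jordan block has size 2, contributing (x − 4)^2

So m_A(x) = (x - 4)^2 = x^2 - 8*x + 16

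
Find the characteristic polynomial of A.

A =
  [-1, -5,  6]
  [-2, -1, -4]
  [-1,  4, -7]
x^3 + 9*x^2 + 27*x + 27

Expanding det(x·I − A) (e.g. by cofactor expansion or by noting that A is similar to its Jordan form J, which has the same characteristic polynomial as A) gives
  χ_A(x) = x^3 + 9*x^2 + 27*x + 27
which factors as (x + 3)^3. The eigenvalues (with algebraic multiplicities) are λ = -3 with multiplicity 3.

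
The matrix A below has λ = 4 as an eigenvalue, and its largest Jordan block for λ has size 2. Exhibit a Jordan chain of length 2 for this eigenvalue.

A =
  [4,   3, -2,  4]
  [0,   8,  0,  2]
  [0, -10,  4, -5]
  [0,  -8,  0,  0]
A Jordan chain for λ = 4 of length 2:
v_1 = (3, 4, -10, -8)ᵀ
v_2 = (0, 1, 0, 0)ᵀ

Let N = A − (4)·I. We want v_2 with N^2 v_2 = 0 but N^1 v_2 ≠ 0; then v_{j-1} := N · v_j for j = 2, …, 2.

Pick v_2 = (0, 1, 0, 0)ᵀ.
Then v_1 = N · v_2 = (3, 4, -10, -8)ᵀ.

Sanity check: (A − (4)·I) v_1 = (0, 0, 0, 0)ᵀ = 0. ✓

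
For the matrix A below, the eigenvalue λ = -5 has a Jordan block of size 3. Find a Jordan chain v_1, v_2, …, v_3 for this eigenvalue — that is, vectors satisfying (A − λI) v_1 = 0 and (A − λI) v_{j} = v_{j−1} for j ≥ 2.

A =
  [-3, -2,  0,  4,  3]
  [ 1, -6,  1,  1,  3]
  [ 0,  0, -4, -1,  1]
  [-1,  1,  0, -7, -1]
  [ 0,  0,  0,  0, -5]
A Jordan chain for λ = -5 of length 3:
v_1 = (-2, 0, 1, 1, 0)ᵀ
v_2 = (2, 1, 0, -1, 0)ᵀ
v_3 = (1, 0, 0, 0, 0)ᵀ

Let N = A − (-5)·I. We want v_3 with N^3 v_3 = 0 but N^2 v_3 ≠ 0; then v_{j-1} := N · v_j for j = 3, …, 2.

Pick v_3 = (1, 0, 0, 0, 0)ᵀ.
Then v_2 = N · v_3 = (2, 1, 0, -1, 0)ᵀ.
Then v_1 = N · v_2 = (-2, 0, 1, 1, 0)ᵀ.

Sanity check: (A − (-5)·I) v_1 = (0, 0, 0, 0, 0)ᵀ = 0. ✓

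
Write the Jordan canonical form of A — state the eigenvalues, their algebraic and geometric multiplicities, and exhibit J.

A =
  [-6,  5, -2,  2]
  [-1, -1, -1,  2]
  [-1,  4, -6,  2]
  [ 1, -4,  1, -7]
J_3(-5) ⊕ J_1(-5)

The characteristic polynomial is
  det(x·I − A) = x^4 + 20*x^3 + 150*x^2 + 500*x + 625 = (x + 5)^4

Eigenvalues and multiplicities (the geometric multiplicity of λ is n − rank(A − λI), which equals the number of Jordan blocks for λ):
  λ = -5: algebraic multiplicity = 4, geometric multiplicity = 2

Determining the block sizes for each eigenvalue:
  λ = -5: with am = 4 and gm = 2, the partition is not yet determined (e.g. several partitions of 4 into 2 parts exist). Let N = A − (-5)·I. Computing rank(N^1) = 2, rank(N^2) = 1, rank(N^3) = 0; the number of blocks of size ≥ j is rank(N^{j−1}) − rank(N^j), giving [2, 1, 1]. So we have 1 block(s) of size 3, 1 block(s) of size 1 → block sizes [3, 1]

Assembling the blocks gives a Jordan form
J =
  [-5,  1,  0,  0]
  [ 0, -5,  1,  0]
  [ 0,  0, -5,  0]
  [ 0,  0,  0, -5]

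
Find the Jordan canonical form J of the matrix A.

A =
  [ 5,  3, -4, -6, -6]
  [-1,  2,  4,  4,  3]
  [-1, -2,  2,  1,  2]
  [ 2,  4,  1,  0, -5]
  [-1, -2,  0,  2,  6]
J_3(3) ⊕ J_2(3)

The characteristic polynomial is
  det(x·I − A) = x^5 - 15*x^4 + 90*x^3 - 270*x^2 + 405*x - 243 = (x - 3)^5

Eigenvalues and multiplicities (the geometric multiplicity of λ is n − rank(A − λI), which equals the number of Jordan blocks for λ):
  λ = 3: algebraic multiplicity = 5, geometric multiplicity = 2

Determining the block sizes for each eigenvalue:
  λ = 3: with am = 5 and gm = 2, the partition is not yet determined (e.g. several partitions of 5 into 2 parts exist). Let N = A − (3)·I. Computing rank(N^1) = 3, rank(N^2) = 1, rank(N^3) = 0; the number of blocks of size ≥ j is rank(N^{j−1}) − rank(N^j), giving [2, 2, 1]. So we have 1 block(s) of size 3, 1 block(s) of size 2 → block sizes [3, 2]

Assembling the blocks gives a Jordan form
J =
  [3, 1, 0, 0, 0]
  [0, 3, 1, 0, 0]
  [0, 0, 3, 0, 0]
  [0, 0, 0, 3, 1]
  [0, 0, 0, 0, 3]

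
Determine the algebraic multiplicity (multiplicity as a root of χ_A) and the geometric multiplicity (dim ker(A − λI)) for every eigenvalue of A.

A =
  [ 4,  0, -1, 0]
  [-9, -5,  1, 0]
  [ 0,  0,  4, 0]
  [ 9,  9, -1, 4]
λ = -5: alg = 1, geom = 1; λ = 4: alg = 3, geom = 2

Step 1 — factor the characteristic polynomial to read off the algebraic multiplicities:
  χ_A(x) = (x - 4)^3*(x + 5)

Step 2 — compute geometric multiplicities via the rank-nullity identity g(λ) = n − rank(A − λI):
  rank(A − (-5)·I) = 3, so dim ker(A − (-5)·I) = n − 3 = 1
  rank(A − (4)·I) = 2, so dim ker(A − (4)·I) = n − 2 = 2

Summary:
  λ = -5: algebraic multiplicity = 1, geometric multiplicity = 1
  λ = 4: algebraic multiplicity = 3, geometric multiplicity = 2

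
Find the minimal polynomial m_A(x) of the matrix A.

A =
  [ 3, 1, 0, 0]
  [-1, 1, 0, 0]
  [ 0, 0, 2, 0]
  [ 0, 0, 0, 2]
x^2 - 4*x + 4

The characteristic polynomial is χ_A(x) = (x - 2)^4, so the eigenvalues are known. The minimal polynomial is
  m_A(x) = Π_λ (x − λ)^{k_λ}
where k_λ is the size of the *largest* Jordan block for λ (equivalently, the smallest k with (A − λI)^k v = 0 for every generalised eigenvector v of λ).

  λ = 2: largest Jordan block has size 2, contributing (x − 2)^2

So m_A(x) = (x - 2)^2 = x^2 - 4*x + 4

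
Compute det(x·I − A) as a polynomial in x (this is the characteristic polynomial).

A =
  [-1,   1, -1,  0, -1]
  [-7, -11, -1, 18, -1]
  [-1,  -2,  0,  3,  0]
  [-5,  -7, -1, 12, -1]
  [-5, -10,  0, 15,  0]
x^5

Expanding det(x·I − A) (e.g. by cofactor expansion or by noting that A is similar to its Jordan form J, which has the same characteristic polynomial as A) gives
  χ_A(x) = x^5
which factors as x^5. The eigenvalues (with algebraic multiplicities) are λ = 0 with multiplicity 5.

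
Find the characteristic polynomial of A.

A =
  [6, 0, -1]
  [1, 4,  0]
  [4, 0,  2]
x^3 - 12*x^2 + 48*x - 64

Expanding det(x·I − A) (e.g. by cofactor expansion or by noting that A is similar to its Jordan form J, which has the same characteristic polynomial as A) gives
  χ_A(x) = x^3 - 12*x^2 + 48*x - 64
which factors as (x - 4)^3. The eigenvalues (with algebraic multiplicities) are λ = 4 with multiplicity 3.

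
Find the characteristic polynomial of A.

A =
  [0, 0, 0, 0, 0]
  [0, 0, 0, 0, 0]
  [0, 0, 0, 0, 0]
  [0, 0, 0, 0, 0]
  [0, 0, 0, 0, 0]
x^5

Expanding det(x·I − A) (e.g. by cofactor expansion or by noting that A is similar to its Jordan form J, which has the same characteristic polynomial as A) gives
  χ_A(x) = x^5
which factors as x^5. The eigenvalues (with algebraic multiplicities) are λ = 0 with multiplicity 5.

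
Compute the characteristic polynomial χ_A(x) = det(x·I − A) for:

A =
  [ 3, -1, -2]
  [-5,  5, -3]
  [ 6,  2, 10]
x^3 - 18*x^2 + 108*x - 216

Expanding det(x·I − A) (e.g. by cofactor expansion or by noting that A is similar to its Jordan form J, which has the same characteristic polynomial as A) gives
  χ_A(x) = x^3 - 18*x^2 + 108*x - 216
which factors as (x - 6)^3. The eigenvalues (with algebraic multiplicities) are λ = 6 with multiplicity 3.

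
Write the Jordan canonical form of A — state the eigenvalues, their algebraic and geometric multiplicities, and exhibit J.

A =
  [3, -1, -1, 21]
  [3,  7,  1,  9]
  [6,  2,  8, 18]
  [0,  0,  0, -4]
J_1(-4) ⊕ J_2(6) ⊕ J_1(6)

The characteristic polynomial is
  det(x·I − A) = x^4 - 14*x^3 + 36*x^2 + 216*x - 864 = (x - 6)^3*(x + 4)

Eigenvalues and multiplicities (the geometric multiplicity of λ is n − rank(A − λI), which equals the number of Jordan blocks for λ):
  λ = -4: algebraic multiplicity = 1, geometric multiplicity = 1
  λ = 6: algebraic multiplicity = 3, geometric multiplicity = 2

Determining the block sizes for each eigenvalue:
  λ = -4: one block (gm = 1), so the single block has size am = 1 → block sizes [1]
  λ = 6: 2 blocks summing to 3 forces exactly one block of size 2 and the rest size 1 → block sizes [2, 1]

Assembling the blocks gives a Jordan form
J =
  [-4, 0, 0, 0]
  [ 0, 6, 1, 0]
  [ 0, 0, 6, 0]
  [ 0, 0, 0, 6]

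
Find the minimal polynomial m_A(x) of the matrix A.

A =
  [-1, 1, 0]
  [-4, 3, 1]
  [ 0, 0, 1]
x^3 - 3*x^2 + 3*x - 1

The characteristic polynomial is χ_A(x) = (x - 1)^3, so the eigenvalues are known. The minimal polynomial is
  m_A(x) = Π_λ (x − λ)^{k_λ}
where k_λ is the size of the *largest* Jordan block for λ (equivalently, the smallest k with (A − λI)^k v = 0 for every generalised eigenvector v of λ).

  λ = 1: largest Jordan block has size 3, contributing (x − 1)^3

So m_A(x) = (x - 1)^3 = x^3 - 3*x^2 + 3*x - 1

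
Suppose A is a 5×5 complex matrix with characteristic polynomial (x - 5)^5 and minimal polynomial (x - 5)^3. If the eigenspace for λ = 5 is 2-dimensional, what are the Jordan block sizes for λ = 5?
Block sizes for λ = 5: [3, 2]

Step 1 — from the characteristic polynomial, algebraic multiplicity of λ = 5 is 5. From dim ker(A − (5)·I) = 2, there are exactly 2 Jordan blocks for λ = 5.
Step 2 — from the minimal polynomial, the factor (x − 5)^3 tells us the largest block for λ = 5 has size 3.
Step 3 — with total size 5, 2 blocks, and largest block 3, the block sizes (in nonincreasing order) are [3, 2].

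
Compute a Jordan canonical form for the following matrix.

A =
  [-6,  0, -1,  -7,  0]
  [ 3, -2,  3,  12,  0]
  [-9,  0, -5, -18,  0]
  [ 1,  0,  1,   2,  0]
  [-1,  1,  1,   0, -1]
J_1(-5) ⊕ J_2(-2) ⊕ J_1(-2) ⊕ J_1(-1)

The characteristic polynomial is
  det(x·I − A) = x^5 + 12*x^4 + 53*x^3 + 110*x^2 + 108*x + 40 = (x + 1)*(x + 2)^3*(x + 5)

Eigenvalues and multiplicities (the geometric multiplicity of λ is n − rank(A − λI), which equals the number of Jordan blocks for λ):
  λ = -5: algebraic multiplicity = 1, geometric multiplicity = 1
  λ = -2: algebraic multiplicity = 3, geometric multiplicity = 2
  λ = -1: algebraic multiplicity = 1, geometric multiplicity = 1

Determining the block sizes for each eigenvalue:
  λ = -5: one block (gm = 1), so the single block has size am = 1 → block sizes [1]
  λ = -2: 2 blocks summing to 3 forces exactly one block of size 2 and the rest size 1 → block sizes [2, 1]
  λ = -1: one block (gm = 1), so the single block has size am = 1 → block sizes [1]

Assembling the blocks gives a Jordan form
J =
  [-5,  0,  0,  0,  0]
  [ 0, -2,  1,  0,  0]
  [ 0,  0, -2,  0,  0]
  [ 0,  0,  0, -2,  0]
  [ 0,  0,  0,  0, -1]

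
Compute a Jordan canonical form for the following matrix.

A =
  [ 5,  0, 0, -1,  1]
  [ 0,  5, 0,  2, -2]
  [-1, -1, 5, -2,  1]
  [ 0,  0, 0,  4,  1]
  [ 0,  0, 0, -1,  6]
J_2(5) ⊕ J_2(5) ⊕ J_1(5)

The characteristic polynomial is
  det(x·I − A) = x^5 - 25*x^4 + 250*x^3 - 1250*x^2 + 3125*x - 3125 = (x - 5)^5

Eigenvalues and multiplicities (the geometric multiplicity of λ is n − rank(A − λI), which equals the number of Jordan blocks for λ):
  λ = 5: algebraic multiplicity = 5, geometric multiplicity = 3

Determining the block sizes for each eigenvalue:
  λ = 5: with am = 5 and gm = 3, the partition is not yet determined (e.g. several partitions of 5 into 3 parts exist). Let N = A − (5)·I. Computing rank(N^1) = 2, rank(N^2) = 0; the number of blocks of size ≥ j is rank(N^{j−1}) − rank(N^j), giving [3, 2]. So we have 2 block(s) of size 2, 1 block(s) of size 1 → block sizes [2, 2, 1]

Assembling the blocks gives a Jordan form
J =
  [5, 1, 0, 0, 0]
  [0, 5, 0, 0, 0]
  [0, 0, 5, 1, 0]
  [0, 0, 0, 5, 0]
  [0, 0, 0, 0, 5]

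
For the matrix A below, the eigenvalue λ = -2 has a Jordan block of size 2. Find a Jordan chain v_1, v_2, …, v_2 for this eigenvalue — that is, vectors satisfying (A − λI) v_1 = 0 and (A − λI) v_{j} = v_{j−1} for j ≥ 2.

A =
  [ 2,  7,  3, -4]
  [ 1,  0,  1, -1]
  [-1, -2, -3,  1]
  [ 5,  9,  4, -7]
A Jordan chain for λ = -2 of length 2:
v_1 = (4, 1, -1, 5)ᵀ
v_2 = (1, 0, 0, 0)ᵀ

Let N = A − (-2)·I. We want v_2 with N^2 v_2 = 0 but N^1 v_2 ≠ 0; then v_{j-1} := N · v_j for j = 2, …, 2.

Pick v_2 = (1, 0, 0, 0)ᵀ.
Then v_1 = N · v_2 = (4, 1, -1, 5)ᵀ.

Sanity check: (A − (-2)·I) v_1 = (0, 0, 0, 0)ᵀ = 0. ✓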